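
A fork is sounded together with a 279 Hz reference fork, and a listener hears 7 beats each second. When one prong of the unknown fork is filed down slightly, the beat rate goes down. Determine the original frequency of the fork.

|f − 279| = 7, so the fork was at either 272 Hz or 286 Hz.
Filing a prong removes mass and raises the fork's frequency; the adjustment raises the fork's frequency.
The beat rate fell, so the adjustment moved the fork toward 279 Hz — it must have started below the reference.

272 Hz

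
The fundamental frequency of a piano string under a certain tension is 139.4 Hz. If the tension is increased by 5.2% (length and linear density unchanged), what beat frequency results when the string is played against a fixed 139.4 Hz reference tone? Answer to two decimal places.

For a string, f ∝ √T, so the new frequency is 139.4·√1.052 = 142.9785 Hz.
f_beat = |142.9785 − 139.4| = 3.58 Hz.

3.58 Hz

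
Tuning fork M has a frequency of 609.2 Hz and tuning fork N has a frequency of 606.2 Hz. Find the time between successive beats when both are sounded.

0.333 s

f_beat = |609.2 − 606.2| = 3 Hz.
Beat period T = 1 / f_beat = 1 / 3 s.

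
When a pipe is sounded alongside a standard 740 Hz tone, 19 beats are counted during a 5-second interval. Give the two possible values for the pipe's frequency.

736.2 Hz or 743.8 Hz

Beat frequency = 19/5 = 3.8 Hz.
|f − 740| = 3.8, so f = 740 ± 3.8.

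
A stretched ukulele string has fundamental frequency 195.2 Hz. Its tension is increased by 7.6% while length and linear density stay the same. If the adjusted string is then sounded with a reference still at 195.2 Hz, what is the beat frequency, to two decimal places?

For a string, f ∝ √T, so the new frequency is 195.2·√1.076 = 202.4818 Hz.
f_beat = |202.4818 − 195.2| = 7.28 Hz.

7.28 Hz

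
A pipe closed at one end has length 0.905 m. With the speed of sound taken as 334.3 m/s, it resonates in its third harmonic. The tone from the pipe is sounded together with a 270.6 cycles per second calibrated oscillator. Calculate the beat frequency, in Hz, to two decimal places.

6.44 Hz

Closed pipe (odd harmonics): f_n = n·v/(4L) = 3·334.3/(4·0.905) = 277.0442 Hz.
f_beat = |277.0442 − 270.6| = 6.44 Hz.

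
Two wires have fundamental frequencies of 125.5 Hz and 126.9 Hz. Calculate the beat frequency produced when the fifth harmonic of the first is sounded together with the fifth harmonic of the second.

7.0 Hz

Fifth harmonic of the first: 5·125.5 = 627.5 Hz.
Fifth harmonic of the second: 5·126.9 = 634.5 Hz.
f_beat = |627.5 − 634.5| = 7.0 Hz.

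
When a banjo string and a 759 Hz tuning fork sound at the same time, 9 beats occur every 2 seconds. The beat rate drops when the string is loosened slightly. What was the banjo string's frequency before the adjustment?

763.5 Hz

Beat frequency = 9/2 = 4.5 Hz.
|f − 759| = 4.5, so the banjo string was at either 754.5 Hz or 763.5 Hz.
Reducing tension lowers a string's frequency; the adjustment lowers the banjo string's frequency.
The beat rate fell, so the adjustment moved the banjo string toward 759 Hz — it must have started above the reference.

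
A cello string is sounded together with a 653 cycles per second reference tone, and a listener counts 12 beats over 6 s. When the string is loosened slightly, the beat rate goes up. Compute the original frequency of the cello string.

Beat frequency = 12/6 = 2 Hz.
|f − 653| = 2, so the cello string was at either 651 Hz or 655 Hz.
Reducing tension lowers a string's frequency; the adjustment lowers the cello string's frequency.
The beat rate rose, so the adjustment moved the cello string further from 653 Hz — it was already below the reference.

651 Hz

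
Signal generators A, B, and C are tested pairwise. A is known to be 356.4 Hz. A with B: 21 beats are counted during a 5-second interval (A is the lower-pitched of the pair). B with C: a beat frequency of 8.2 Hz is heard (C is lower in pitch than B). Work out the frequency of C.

352.4 Hz

A–B: Beat frequency = 21/5 = 4.2 Hz.
B is above A, so f_B = 356.4 + 4.2 = 360.6 Hz.
C is below B, so f_C = 360.6 − 8.2 = 352.4 Hz.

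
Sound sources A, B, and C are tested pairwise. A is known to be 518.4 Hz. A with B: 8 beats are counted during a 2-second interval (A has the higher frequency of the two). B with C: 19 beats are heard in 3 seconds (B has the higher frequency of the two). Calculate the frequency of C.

508.0667 Hz

A–B: Beat frequency = 8/2 = 4 Hz.
B is below A, so f_B = 518.4 − 4 = 514.4 Hz.
B–C: Beat frequency = 19/3 = 6.3333 Hz.
C is below B, so f_C = 514.4 − 6.3333 = 508.0667 Hz.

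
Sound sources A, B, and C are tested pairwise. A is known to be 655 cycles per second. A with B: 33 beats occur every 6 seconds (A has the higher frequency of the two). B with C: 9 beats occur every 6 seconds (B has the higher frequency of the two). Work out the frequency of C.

A–B: Beat frequency = 33/6 = 5.5 Hz.
B is below A, so f_B = 655 − 5.5 = 649.5 Hz.
B–C: Beat frequency = 9/6 = 1.5 Hz.
C is below B, so f_C = 649.5 − 1.5 = 648 Hz.

648 Hz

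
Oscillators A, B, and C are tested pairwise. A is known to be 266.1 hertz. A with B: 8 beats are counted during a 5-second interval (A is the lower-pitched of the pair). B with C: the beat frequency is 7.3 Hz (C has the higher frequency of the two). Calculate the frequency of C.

275 Hz

A–B: Beat frequency = 8/5 = 1.6 Hz.
B is above A, so f_B = 266.1 + 1.6 = 267.7 Hz.
C is above B, so f_C = 267.7 + 7.3 = 275 Hz.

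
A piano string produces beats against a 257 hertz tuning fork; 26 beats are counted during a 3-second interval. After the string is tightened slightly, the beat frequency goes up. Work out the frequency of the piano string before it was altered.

265.6667 Hz

Beat frequency = 26/3 = 8.6667 Hz.
|f − 257| = 8.6667, so the piano string was at either 248.3333 Hz or 265.6667 Hz.
Increasing tension raises a string's frequency; the adjustment raises the piano string's frequency.
The beat rate rose, so the adjustment moved the piano string further from 257 Hz — it was already above the reference.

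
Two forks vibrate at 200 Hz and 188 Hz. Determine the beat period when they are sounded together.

f_beat = |200 − 188| = 12 Hz.
Beat period T = 1 / f_beat = 1 / 12 s.

0.083 s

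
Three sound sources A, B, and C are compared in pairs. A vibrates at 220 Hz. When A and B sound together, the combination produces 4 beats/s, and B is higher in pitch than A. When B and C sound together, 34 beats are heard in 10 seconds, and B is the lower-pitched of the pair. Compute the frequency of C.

B is above A, so f_B = 220 + 4 = 224 Hz.
B–C: Beat frequency = 34/10 = 3.4 Hz.
C is above B, so f_C = 224 + 3.4 = 227.4 Hz.

227.4 Hz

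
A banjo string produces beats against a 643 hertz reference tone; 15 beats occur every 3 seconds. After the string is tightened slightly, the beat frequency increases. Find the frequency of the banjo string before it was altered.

648 Hz

Beat frequency = 15/3 = 5 Hz.
|f − 643| = 5, so the banjo string was at either 638 Hz or 648 Hz.
Increasing tension raises a string's frequency; the adjustment raises the banjo string's frequency.
The beat rate rose, so the adjustment moved the banjo string further from 643 Hz — it was already above the reference.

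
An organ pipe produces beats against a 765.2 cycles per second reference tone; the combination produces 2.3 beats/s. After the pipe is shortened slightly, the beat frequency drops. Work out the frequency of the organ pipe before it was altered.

|f − 765.2| = 2.3, so the organ pipe was at either 762.9 Hz or 767.5 Hz.
A shorter pipe has a higher fundamental; the adjustment raises the organ pipe's frequency.
The beat rate fell, so the adjustment moved the organ pipe toward 765.2 Hz — it must have started below the reference.

762.9 Hz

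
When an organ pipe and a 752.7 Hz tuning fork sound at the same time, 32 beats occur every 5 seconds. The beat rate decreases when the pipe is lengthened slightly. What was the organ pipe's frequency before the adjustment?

Beat frequency = 32/5 = 6.4 Hz.
|f − 752.7| = 6.4, so the organ pipe was at either 746.3 Hz or 759.1 Hz.
A longer pipe has a lower fundamental; the adjustment lowers the organ pipe's frequency.
The beat rate fell, so the adjustment moved the organ pipe toward 752.7 Hz — it must have started above the reference.

759.1 Hz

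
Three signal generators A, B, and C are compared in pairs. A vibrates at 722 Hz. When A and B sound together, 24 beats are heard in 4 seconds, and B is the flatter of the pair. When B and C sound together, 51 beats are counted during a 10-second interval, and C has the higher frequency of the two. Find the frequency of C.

A–B: Beat frequency = 24/4 = 6 Hz.
B is below A, so f_B = 722 − 6 = 716 Hz.
B–C: Beat frequency = 51/10 = 5.1 Hz.
C is above B, so f_C = 716 + 5.1 = 721.1 Hz.

721.1 Hz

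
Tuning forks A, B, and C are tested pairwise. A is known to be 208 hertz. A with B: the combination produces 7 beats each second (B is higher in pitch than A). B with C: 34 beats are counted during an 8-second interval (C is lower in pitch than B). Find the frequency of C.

210.75 Hz

B is above A, so f_B = 208 + 7 = 215 Hz.
B–C: Beat frequency = 34/8 = 4.25 Hz.
C is below B, so f_C = 215 − 4.25 = 210.75 Hz.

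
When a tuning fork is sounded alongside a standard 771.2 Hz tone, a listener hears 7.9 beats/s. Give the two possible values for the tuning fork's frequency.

|f − 771.2| = 7.9, so f = 771.2 ± 7.9.

763.3 Hz or 779.1 Hz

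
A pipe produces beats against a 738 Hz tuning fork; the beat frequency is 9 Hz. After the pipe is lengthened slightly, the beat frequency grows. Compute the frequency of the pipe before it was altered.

729 Hz

|f − 738| = 9, so the pipe was at either 729 Hz or 747 Hz.
A longer pipe has a lower fundamental; the adjustment lowers the pipe's frequency.
The beat rate rose, so the adjustment moved the pipe further from 738 Hz — it was already below the reference.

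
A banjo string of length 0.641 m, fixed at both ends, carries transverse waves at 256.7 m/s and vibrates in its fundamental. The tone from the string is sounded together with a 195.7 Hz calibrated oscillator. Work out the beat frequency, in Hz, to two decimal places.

4.53 Hz

For a string fixed at both ends, f_n = n·v/(2L) = 1·256.7/(2·0.641) = 200.2340 Hz.
f_beat = |200.2340 − 195.7| = 4.53 Hz.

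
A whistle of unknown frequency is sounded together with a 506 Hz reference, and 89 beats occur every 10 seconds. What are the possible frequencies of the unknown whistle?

Beat frequency = 89/10 = 8.9 Hz.
|f − 506| = 8.9, so f = 506 ± 8.9.

497.1 Hz or 514.9 Hz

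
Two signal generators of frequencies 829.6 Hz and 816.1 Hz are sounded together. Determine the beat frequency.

Beats arise from superposition of two nearby frequencies; the beat rate is |f₁ − f₂|.
|829.6 − 816.1| = 13.5 Hz.

13.5 Hz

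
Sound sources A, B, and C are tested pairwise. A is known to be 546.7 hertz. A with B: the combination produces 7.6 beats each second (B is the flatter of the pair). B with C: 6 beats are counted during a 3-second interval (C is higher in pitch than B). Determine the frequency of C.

541.1 Hz

B is below A, so f_B = 546.7 − 7.6 = 539.1 Hz.
B–C: Beat frequency = 6/3 = 2 Hz.
C is above B, so f_C = 539.1 + 2 = 541.1 Hz.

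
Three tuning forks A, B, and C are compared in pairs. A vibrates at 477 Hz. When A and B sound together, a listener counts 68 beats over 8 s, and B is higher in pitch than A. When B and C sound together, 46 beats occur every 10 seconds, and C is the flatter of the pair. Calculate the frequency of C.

A–B: Beat frequency = 68/8 = 8.5 Hz.
B is above A, so f_B = 477 + 8.5 = 485.5 Hz.
B–C: Beat frequency = 46/10 = 4.6 Hz.
C is below B, so f_C = 485.5 − 4.6 = 480.9 Hz.

480.9 Hz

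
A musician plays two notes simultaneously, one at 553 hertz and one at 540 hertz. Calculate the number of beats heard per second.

13 Hz

Beats arise from superposition of two nearby frequencies; the beat rate is |f₁ − f₂|.
|553 − 540| = 13 Hz.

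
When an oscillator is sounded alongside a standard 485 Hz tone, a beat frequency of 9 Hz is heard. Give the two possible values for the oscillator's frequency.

476 Hz or 494 Hz

|f − 485| = 9, so f = 485 ± 9.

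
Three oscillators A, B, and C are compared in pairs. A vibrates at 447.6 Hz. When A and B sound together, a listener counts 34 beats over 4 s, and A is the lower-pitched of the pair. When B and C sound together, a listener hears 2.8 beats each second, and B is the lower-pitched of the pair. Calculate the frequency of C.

A–B: Beat frequency = 34/4 = 8.5 Hz.
B is above A, so f_B = 447.6 + 8.5 = 456.1 Hz.
C is above B, so f_C = 456.1 + 2.8 = 458.9 Hz.

458.9 Hz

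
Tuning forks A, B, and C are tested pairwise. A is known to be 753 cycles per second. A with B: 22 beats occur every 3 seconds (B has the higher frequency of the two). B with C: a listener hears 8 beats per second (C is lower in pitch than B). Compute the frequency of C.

A–B: Beat frequency = 22/3 = 7.3333 Hz.
B is above A, so f_B = 753 + 7.3333 = 760.3333 Hz.
C is below B, so f_C = 760.3333 − 8 = 752.3333 Hz.

752.3333 Hz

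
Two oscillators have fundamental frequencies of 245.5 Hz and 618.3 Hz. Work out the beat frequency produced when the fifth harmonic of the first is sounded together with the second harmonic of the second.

9.1 Hz

Fifth harmonic of the first: 5·245.5 = 1227.5 Hz.
Second harmonic of the second: 2·618.3 = 1236.6 Hz.
f_beat = |1227.5 − 1236.6| = 9.1 Hz.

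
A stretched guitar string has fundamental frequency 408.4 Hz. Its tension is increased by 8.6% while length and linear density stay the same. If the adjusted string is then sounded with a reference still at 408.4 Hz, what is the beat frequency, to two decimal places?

17.20 Hz

For a string, f ∝ √T, so the new frequency is 408.4·√1.086 = 425.5990 Hz.
f_beat = |425.5990 − 408.4| = 17.20 Hz.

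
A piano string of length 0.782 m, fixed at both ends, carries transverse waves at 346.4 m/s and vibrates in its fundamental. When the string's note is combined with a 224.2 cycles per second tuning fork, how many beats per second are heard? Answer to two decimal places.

2.72 Hz

For a string fixed at both ends, f_n = n·v/(2L) = 1·346.4/(2·0.782) = 221.4834 Hz.
f_beat = |221.4834 − 224.2| = 2.72 Hz.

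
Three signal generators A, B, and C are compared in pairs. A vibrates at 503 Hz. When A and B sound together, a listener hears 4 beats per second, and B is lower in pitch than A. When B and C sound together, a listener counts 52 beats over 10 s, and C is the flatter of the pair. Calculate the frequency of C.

493.8 Hz

B is below A, so f_B = 503 − 4 = 499 Hz.
B–C: Beat frequency = 52/10 = 5.2 Hz.
C is below B, so f_C = 499 − 5.2 = 493.8 Hz.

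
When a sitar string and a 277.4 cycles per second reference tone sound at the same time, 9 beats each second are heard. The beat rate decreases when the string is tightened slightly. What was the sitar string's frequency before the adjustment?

|f − 277.4| = 9, so the sitar string was at either 268.4 Hz or 286.4 Hz.
Increasing tension raises a string's frequency; the adjustment raises the sitar string's frequency.
The beat rate fell, so the adjustment moved the sitar string toward 277.4 Hz — it must have started below the reference.

268.4 Hz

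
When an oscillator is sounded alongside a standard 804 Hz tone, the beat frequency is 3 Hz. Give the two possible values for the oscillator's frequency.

|f − 804| = 3, so f = 804 ± 3.

801 Hz or 807 Hz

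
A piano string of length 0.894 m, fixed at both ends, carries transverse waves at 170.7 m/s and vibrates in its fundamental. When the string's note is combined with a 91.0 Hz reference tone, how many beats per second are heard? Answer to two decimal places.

For a string fixed at both ends, f_n = n·v/(2L) = 1·170.7/(2·0.894) = 95.4698 Hz.
f_beat = |95.4698 − 91.0| = 4.47 Hz.

4.47 Hz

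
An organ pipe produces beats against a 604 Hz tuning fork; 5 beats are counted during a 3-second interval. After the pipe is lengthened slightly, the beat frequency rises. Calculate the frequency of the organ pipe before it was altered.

Beat frequency = 5/3 = 1.6667 Hz.
|f − 604| = 1.6667, so the organ pipe was at either 602.3333 Hz or 605.6667 Hz.
A longer pipe has a lower fundamental; the adjustment lowers the organ pipe's frequency.
The beat rate rose, so the adjustment moved the organ pipe further from 604 Hz — it was already below the reference.

602.3333 Hz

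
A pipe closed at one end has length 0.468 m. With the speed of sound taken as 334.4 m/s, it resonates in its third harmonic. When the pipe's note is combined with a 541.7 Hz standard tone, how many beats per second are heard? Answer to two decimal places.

5.80 Hz

Closed pipe (odd harmonics): f_n = n·v/(4L) = 3·334.4/(4·0.468) = 535.8974 Hz.
f_beat = |535.8974 − 541.7| = 5.80 Hz.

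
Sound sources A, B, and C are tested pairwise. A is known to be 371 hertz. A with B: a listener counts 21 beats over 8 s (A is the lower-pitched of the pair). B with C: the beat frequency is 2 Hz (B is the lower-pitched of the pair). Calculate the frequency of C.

A–B: Beat frequency = 21/8 = 2.625 Hz.
B is above A, so f_B = 371 + 2.625 = 373.625 Hz.
C is above B, so f_C = 373.625 + 2 = 375.625 Hz.

375.625 Hz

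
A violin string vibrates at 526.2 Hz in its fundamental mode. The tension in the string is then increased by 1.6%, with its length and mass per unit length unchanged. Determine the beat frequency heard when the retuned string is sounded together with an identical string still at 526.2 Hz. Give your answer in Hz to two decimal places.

4.19 Hz

For a string, f ∝ √T, so the new frequency is 526.2·√1.016 = 530.3929 Hz.
f_beat = |530.3929 − 526.2| = 4.19 Hz.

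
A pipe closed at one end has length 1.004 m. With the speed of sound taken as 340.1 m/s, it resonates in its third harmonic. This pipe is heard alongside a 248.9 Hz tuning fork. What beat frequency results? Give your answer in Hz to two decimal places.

5.16 Hz

Closed pipe (odd harmonics): f_n = n·v/(4L) = 3·340.1/(4·1.004) = 254.0588 Hz.
f_beat = |254.0588 − 248.9| = 5.16 Hz.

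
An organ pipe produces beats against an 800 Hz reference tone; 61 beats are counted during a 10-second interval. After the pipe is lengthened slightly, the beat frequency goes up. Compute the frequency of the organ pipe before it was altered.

793.9 Hz

Beat frequency = 61/10 = 6.1 Hz.
|f − 800| = 6.1, so the organ pipe was at either 793.9 Hz or 806.1 Hz.
A longer pipe has a lower fundamental; the adjustment lowers the organ pipe's frequency.
The beat rate rose, so the adjustment moved the organ pipe further from 800 Hz — it was already below the reference.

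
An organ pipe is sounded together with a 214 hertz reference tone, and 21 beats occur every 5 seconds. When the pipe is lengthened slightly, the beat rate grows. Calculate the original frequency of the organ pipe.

Beat frequency = 21/5 = 4.2 Hz.
|f − 214| = 4.2, so the organ pipe was at either 209.8 Hz or 218.2 Hz.
A longer pipe has a lower fundamental; the adjustment lowers the organ pipe's frequency.
The beat rate rose, so the adjustment moved the organ pipe further from 214 Hz — it was already below the reference.

209.8 Hz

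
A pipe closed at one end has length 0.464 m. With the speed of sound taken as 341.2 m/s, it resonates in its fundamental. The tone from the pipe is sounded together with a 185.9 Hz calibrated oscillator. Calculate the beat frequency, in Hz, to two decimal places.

2.06 Hz

Closed pipe (odd harmonics): f_n = n·v/(4L) = 1·341.2/(4·0.464) = 183.8362 Hz.
f_beat = |183.8362 − 185.9| = 2.06 Hz.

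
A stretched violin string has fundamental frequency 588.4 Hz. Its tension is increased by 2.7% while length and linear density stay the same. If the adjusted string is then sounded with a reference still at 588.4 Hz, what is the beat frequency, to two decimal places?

For a string, f ∝ √T, so the new frequency is 588.4·√1.027 = 596.2905 Hz.
f_beat = |596.2905 − 588.4| = 7.89 Hz.

7.89 Hz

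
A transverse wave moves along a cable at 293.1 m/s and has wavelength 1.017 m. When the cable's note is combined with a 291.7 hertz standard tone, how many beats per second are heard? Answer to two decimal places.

3.50 Hz

Source frequency f = v/λ = 293.1/1.017 = 288.2006 Hz.
f_beat = |288.2006 − 291.7| = 3.50 Hz.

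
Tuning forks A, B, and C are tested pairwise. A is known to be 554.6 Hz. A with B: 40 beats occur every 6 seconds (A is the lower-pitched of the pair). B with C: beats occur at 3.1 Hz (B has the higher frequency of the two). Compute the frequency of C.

558.1667 Hz

A–B: Beat frequency = 40/6 = 6.6667 Hz.
B is above A, so f_B = 554.6 + 6.6667 = 561.2667 Hz.
C is below B, so f_C = 561.2667 − 3.1 = 558.1667 Hz.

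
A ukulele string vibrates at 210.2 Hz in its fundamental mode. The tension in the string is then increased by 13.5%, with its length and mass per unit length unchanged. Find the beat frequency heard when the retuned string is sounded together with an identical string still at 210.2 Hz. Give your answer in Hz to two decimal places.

For a string, f ∝ √T, so the new frequency is 210.2·√1.135 = 223.9395 Hz.
f_beat = |223.9395 − 210.2| = 13.74 Hz.

13.74 Hz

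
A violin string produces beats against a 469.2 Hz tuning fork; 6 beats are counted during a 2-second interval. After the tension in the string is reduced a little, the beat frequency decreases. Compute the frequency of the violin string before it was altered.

472.2 Hz

Beat frequency = 6/2 = 3 Hz.
|f − 469.2| = 3, so the violin string was at either 466.2 Hz or 472.2 Hz.
Lower tension means lower frequency; the adjustment lowers the violin string's frequency.
The beat rate fell, so the adjustment moved the violin string toward 469.2 Hz — it must have started above the reference.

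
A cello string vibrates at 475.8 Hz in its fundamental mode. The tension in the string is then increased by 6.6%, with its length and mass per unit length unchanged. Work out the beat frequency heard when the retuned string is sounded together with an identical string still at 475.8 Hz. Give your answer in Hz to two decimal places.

15.45 Hz

For a string, f ∝ √T, so the new frequency is 475.8·√1.066 = 491.2505 Hz.
f_beat = |491.2505 − 475.8| = 15.45 Hz.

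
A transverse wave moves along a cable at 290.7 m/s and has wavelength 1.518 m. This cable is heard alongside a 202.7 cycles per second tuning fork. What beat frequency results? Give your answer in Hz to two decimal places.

Source frequency f = v/λ = 290.7/1.518 = 191.5020 Hz.
f_beat = |191.5020 − 202.7| = 11.20 Hz.

11.20 Hz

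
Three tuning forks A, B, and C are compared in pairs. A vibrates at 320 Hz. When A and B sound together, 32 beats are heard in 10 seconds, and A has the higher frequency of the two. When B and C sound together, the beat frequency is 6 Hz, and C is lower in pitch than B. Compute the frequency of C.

310.8 Hz

A–B: Beat frequency = 32/10 = 3.2 Hz.
B is below A, so f_B = 320 − 3.2 = 316.8 Hz.
C is below B, so f_C = 316.8 − 6 = 310.8 Hz.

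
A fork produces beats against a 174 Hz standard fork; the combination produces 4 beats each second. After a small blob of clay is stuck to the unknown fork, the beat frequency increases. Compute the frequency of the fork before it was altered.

170 Hz

|f − 174| = 4, so the fork was at either 170 Hz or 178 Hz.
Adding mass to a fork lowers its frequency; the adjustment lowers the fork's frequency.
The beat rate rose, so the adjustment moved the fork further from 174 Hz — it was already below the reference.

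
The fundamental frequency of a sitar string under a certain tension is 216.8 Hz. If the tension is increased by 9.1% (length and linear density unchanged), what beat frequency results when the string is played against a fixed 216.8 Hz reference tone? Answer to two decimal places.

For a string, f ∝ √T, so the new frequency is 216.8·√1.091 = 226.4496 Hz.
f_beat = |226.4496 − 216.8| = 9.65 Hz.

9.65 Hz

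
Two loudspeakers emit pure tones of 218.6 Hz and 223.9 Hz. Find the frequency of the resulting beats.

The beat frequency equals the magnitude of the frequency difference.
|218.6 − 223.9| = 5.3 Hz.

5.3 Hz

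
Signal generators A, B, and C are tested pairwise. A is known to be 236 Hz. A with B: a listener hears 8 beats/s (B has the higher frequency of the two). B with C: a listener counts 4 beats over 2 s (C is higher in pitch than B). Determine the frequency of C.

B is above A, so f_B = 236 + 8 = 244 Hz.
B–C: Beat frequency = 4/2 = 2 Hz.
C is above B, so f_C = 244 + 2 = 246 Hz.

246 Hz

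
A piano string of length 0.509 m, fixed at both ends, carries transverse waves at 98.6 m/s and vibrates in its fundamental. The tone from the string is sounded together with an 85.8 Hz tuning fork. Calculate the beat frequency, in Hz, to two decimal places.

For a string fixed at both ends, f_n = n·v/(2L) = 1·98.6/(2·0.509) = 96.8566 Hz.
f_beat = |96.8566 − 85.8| = 11.06 Hz.

11.06 Hz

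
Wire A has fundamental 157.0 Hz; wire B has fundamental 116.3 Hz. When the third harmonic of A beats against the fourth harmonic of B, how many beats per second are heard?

5.8 Hz

Third harmonic of the first: 3·157.0 = 471.0 Hz.
Fourth harmonic of the second: 4·116.3 = 465.2 Hz.
f_beat = |471.0 − 465.2| = 5.8 Hz.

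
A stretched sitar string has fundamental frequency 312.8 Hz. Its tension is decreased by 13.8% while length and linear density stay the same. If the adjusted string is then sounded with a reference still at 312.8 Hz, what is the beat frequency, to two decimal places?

22.38 Hz

For a string, f ∝ √T, so the new frequency is 312.8·√0.862 = 290.4159 Hz.
f_beat = |290.4159 − 312.8| = 22.38 Hz.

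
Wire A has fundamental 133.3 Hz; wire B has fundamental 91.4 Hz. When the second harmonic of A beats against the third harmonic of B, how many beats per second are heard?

Second harmonic of the first: 2·133.3 = 266.6 Hz.
Third harmonic of the second: 3·91.4 = 274.2 Hz.
f_beat = |266.6 − 274.2| = 7.6 Hz.

7.6 Hz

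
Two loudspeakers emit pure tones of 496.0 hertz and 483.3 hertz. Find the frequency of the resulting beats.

12.7 Hz

Beats arise from superposition of two nearby frequencies; the beat rate is |f₁ − f₂|.
|496.0 − 483.3| = 12.7 Hz.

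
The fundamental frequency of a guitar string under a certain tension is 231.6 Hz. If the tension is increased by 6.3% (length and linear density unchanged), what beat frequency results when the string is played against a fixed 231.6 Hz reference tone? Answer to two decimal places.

For a string, f ∝ √T, so the new frequency is 231.6·√1.063 = 238.7840 Hz.
f_beat = |238.7840 − 231.6| = 7.18 Hz.

7.18 Hz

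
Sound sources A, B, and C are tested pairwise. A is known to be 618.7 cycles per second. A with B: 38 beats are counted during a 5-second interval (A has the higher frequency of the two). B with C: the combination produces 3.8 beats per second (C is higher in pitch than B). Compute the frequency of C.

A–B: Beat frequency = 38/5 = 7.6 Hz.
B is below A, so f_B = 618.7 − 7.6 = 611.1 Hz.
C is above B, so f_C = 611.1 + 3.8 = 614.9 Hz.

614.9 Hz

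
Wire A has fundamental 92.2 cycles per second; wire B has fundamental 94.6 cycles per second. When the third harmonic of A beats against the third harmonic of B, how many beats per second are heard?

7.2 Hz

Third harmonic of the first: 3·92.2 = 276.6 Hz.
Third harmonic of the second: 3·94.6 = 283.8 Hz.
f_beat = |276.6 − 283.8| = 7.2 Hz.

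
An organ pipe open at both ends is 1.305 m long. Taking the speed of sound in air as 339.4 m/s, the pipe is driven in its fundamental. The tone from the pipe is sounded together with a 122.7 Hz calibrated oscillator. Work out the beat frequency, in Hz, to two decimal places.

7.34 Hz

Open pipe: f_n = n·v/(2L) = 1·339.4/(2·1.305) = 130.0383 Hz.
f_beat = |130.0383 − 122.7| = 7.34 Hz.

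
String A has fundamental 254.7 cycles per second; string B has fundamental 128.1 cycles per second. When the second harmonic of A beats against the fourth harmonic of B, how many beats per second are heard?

3.0 Hz

Second harmonic of the first: 2·254.7 = 509.4 Hz.
Fourth harmonic of the second: 4·128.1 = 512.4 Hz.
f_beat = |509.4 − 512.4| = 3.0 Hz.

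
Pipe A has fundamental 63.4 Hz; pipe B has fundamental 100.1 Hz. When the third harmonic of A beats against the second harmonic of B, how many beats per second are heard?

10.0 Hz

Third harmonic of the first: 3·63.4 = 190.2 Hz.
Second harmonic of the second: 2·100.1 = 200.2 Hz.
f_beat = |190.2 − 200.2| = 10.0 Hz.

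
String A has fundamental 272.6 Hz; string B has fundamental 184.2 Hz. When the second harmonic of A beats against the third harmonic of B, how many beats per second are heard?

7.4 Hz

Second harmonic of the first: 2·272.6 = 545.2 Hz.
Third harmonic of the second: 3·184.2 = 552.6 Hz.
f_beat = |545.2 − 552.6| = 7.4 Hz.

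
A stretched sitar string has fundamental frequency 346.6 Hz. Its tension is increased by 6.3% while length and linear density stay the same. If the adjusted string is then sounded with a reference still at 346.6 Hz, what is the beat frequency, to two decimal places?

10.75 Hz

For a string, f ∝ √T, so the new frequency is 346.6·√1.063 = 357.3512 Hz.
f_beat = |357.3512 − 346.6| = 10.75 Hz.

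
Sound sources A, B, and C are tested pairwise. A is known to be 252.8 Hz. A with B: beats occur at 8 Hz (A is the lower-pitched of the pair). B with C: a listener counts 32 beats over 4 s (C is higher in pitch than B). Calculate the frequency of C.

268.8 Hz

B is above A, so f_B = 252.8 + 8 = 260.8 Hz.
B–C: Beat frequency = 32/4 = 8 Hz.
C is above B, so f_C = 260.8 + 8 = 268.8 Hz.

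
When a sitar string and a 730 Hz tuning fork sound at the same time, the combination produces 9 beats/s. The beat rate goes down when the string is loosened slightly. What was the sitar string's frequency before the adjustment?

739 Hz

|f − 730| = 9, so the sitar string was at either 721 Hz or 739 Hz.
Reducing tension lowers a string's frequency; the adjustment lowers the sitar string's frequency.
The beat rate fell, so the adjustment moved the sitar string toward 730 Hz — it must have started above the reference.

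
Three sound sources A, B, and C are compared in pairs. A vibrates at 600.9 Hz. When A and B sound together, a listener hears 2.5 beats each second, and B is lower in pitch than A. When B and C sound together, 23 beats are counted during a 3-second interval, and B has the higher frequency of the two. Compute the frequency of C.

590.7333 Hz

B is below A, so f_B = 600.9 − 2.5 = 598.4 Hz.
B–C: Beat frequency = 23/3 = 7.6667 Hz.
C is below B, so f_C = 598.4 − 7.6667 = 590.7333 Hz.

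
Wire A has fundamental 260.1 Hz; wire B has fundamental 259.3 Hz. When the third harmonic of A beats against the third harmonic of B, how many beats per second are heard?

Third harmonic of the first: 3·260.1 = 780.3 Hz.
Third harmonic of the second: 3·259.3 = 777.9 Hz.
f_beat = |780.3 − 777.9| = 2.4 Hz.

2.4 Hz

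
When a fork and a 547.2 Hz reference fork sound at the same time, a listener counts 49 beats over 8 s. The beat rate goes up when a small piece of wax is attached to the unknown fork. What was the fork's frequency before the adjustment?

Beat frequency = 49/8 = 6.125 Hz.
|f − 547.2| = 6.125, so the fork was at either 541.075 Hz or 553.325 Hz.
Loading a fork with wax lowers its frequency; the adjustment lowers the fork's frequency.
The beat rate rose, so the adjustment moved the fork further from 547.2 Hz — it was already below the reference.

541.075 Hz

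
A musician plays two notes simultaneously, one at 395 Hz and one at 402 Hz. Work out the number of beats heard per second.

7 Hz

f_beat = |f₁ − f₂|.
|395 − 402| = 7 Hz.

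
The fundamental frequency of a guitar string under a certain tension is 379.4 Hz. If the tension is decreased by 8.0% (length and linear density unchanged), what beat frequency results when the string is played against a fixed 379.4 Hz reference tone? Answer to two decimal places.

15.49 Hz

For a string, f ∝ √T, so the new frequency is 379.4·√0.920 = 363.9077 Hz.
f_beat = |363.9077 − 379.4| = 15.49 Hz.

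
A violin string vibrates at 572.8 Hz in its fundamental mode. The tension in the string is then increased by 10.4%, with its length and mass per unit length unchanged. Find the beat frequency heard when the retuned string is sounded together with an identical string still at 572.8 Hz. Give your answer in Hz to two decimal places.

For a string, f ∝ √T, so the new frequency is 572.8·√1.104 = 601.8490 Hz.
f_beat = |601.8490 − 572.8| = 29.05 Hz.

29.05 Hz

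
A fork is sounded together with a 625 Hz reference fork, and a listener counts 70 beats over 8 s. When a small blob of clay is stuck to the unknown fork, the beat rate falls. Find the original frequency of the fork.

Beat frequency = 70/8 = 8.75 Hz.
|f − 625| = 8.75, so the fork was at either 616.25 Hz or 633.75 Hz.
Adding mass to a fork lowers its frequency; the adjustment lowers the fork's frequency.
The beat rate fell, so the adjustment moved the fork toward 625 Hz — it must have started above the reference.

633.75 Hz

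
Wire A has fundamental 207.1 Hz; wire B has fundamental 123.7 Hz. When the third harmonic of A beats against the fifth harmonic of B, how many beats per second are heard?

2.8 Hz

Third harmonic of the first: 3·207.1 = 621.3 Hz.
Fifth harmonic of the second: 5·123.7 = 618.5 Hz.
f_beat = |621.3 − 618.5| = 2.8 Hz.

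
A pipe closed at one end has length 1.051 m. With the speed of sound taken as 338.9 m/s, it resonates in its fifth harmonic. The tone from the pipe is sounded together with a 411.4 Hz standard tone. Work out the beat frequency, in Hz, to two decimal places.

Closed pipe (odd harmonics): f_n = n·v/(4L) = 5·338.9/(4·1.051) = 403.0685 Hz.
f_beat = |403.0685 − 411.4| = 8.33 Hz.

8.33 Hz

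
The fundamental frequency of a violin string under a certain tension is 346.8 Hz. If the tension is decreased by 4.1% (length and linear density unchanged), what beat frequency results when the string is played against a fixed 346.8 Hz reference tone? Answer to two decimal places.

7.18 Hz

For a string, f ∝ √T, so the new frequency is 346.8·√0.959 = 339.6162 Hz.
f_beat = |339.6162 − 346.8| = 7.18 Hz.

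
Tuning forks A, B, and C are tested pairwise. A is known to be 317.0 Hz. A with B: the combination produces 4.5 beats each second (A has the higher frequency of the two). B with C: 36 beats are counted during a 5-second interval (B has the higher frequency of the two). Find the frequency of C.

B is below A, so f_B = 317.0 − 4.5 = 312.5 Hz.
B–C: Beat frequency = 36/5 = 7.2 Hz.
C is below B, so f_C = 312.5 − 7.2 = 305.3 Hz.

305.3 Hz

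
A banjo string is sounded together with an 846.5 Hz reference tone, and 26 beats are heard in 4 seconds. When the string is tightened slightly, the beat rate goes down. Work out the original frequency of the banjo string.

Beat frequency = 26/4 = 6.5 Hz.
|f − 846.5| = 6.5, so the banjo string was at either 840 Hz or 853 Hz.
Increasing tension raises a string's frequency; the adjustment raises the banjo string's frequency.
The beat rate fell, so the adjustment moved the banjo string toward 846.5 Hz — it must have started below the reference.

840 Hz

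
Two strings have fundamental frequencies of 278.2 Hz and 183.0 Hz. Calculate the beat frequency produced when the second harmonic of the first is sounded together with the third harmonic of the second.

Second harmonic of the first: 2·278.2 = 556.4 Hz.
Third harmonic of the second: 3·183.0 = 549.0 Hz.
f_beat = |556.4 − 549.0| = 7.4 Hz.

7.4 Hz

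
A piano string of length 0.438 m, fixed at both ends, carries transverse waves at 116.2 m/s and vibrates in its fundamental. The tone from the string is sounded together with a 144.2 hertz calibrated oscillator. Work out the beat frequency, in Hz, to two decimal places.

11.55 Hz

For a string fixed at both ends, f_n = n·v/(2L) = 1·116.2/(2·0.438) = 132.6484 Hz.
f_beat = |132.6484 − 144.2| = 11.55 Hz.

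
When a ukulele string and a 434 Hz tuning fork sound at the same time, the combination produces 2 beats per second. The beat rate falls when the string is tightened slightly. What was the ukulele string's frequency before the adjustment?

432 Hz

|f − 434| = 2, so the ukulele string was at either 432 Hz or 436 Hz.
Increasing tension raises a string's frequency; the adjustment raises the ukulele string's frequency.
The beat rate fell, so the adjustment moved the ukulele string toward 434 Hz — it must have started below the reference.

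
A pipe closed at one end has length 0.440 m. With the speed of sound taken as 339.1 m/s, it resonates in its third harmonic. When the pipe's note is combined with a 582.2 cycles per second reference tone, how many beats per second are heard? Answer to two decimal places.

4.19 Hz

Closed pipe (odd harmonics): f_n = n·v/(4L) = 3·339.1/(4·0.440) = 578.0114 Hz.
f_beat = |578.0114 − 582.2| = 4.19 Hz.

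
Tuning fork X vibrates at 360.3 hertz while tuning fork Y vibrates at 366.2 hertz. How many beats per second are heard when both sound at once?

5.9 Hz

The beat frequency equals the magnitude of the frequency difference.
|360.3 − 366.2| = 5.9 Hz.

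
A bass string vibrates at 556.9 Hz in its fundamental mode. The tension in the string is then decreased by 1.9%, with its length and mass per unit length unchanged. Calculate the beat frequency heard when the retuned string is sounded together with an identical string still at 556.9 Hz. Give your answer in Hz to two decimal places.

For a string, f ∝ √T, so the new frequency is 556.9·√0.981 = 551.5841 Hz.
f_beat = |551.5841 − 556.9| = 5.32 Hz.

5.32 Hz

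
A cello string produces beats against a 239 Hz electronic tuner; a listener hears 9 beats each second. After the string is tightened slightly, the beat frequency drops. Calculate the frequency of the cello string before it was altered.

230 Hz

|f − 239| = 9, so the cello string was at either 230 Hz or 248 Hz.
Increasing tension raises a string's frequency; the adjustment raises the cello string's frequency.
The beat rate fell, so the adjustment moved the cello string toward 239 Hz — it must have started below the reference.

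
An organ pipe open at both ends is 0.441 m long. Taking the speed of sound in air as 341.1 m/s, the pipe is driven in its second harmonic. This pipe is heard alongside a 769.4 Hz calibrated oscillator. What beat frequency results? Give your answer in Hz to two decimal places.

Open pipe: f_n = n·v/(2L) = 2·341.1/(2·0.441) = 773.4694 Hz.
f_beat = |773.4694 − 769.4| = 4.07 Hz.

4.07 Hz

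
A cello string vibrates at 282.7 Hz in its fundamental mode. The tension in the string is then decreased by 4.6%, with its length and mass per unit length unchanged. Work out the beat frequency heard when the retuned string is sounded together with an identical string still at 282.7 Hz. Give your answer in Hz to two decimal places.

For a string, f ∝ √T, so the new frequency is 282.7·√0.954 = 276.1214 Hz.
f_beat = |276.1214 − 282.7| = 6.58 Hz.

6.58 Hz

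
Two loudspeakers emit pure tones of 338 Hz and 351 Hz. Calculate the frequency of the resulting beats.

13 Hz

f_beat = |f₁ − f₂|.
|338 − 351| = 13 Hz.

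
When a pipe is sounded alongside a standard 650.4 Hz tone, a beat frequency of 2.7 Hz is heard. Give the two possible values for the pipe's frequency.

647.7 Hz or 653.1 Hz

|f − 650.4| = 2.7, so f = 650.4 ± 2.7.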